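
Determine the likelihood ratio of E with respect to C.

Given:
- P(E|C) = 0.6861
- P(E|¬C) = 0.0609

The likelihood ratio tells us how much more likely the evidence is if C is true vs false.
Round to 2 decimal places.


Likelihood Ratio (LR) = P(E|C) / P(E|¬C)

LR = 0.6861 / 0.0609
   = 11.27

The evidence is 11.27 times more likely if C is true than if C is false.
Since LR > 1, the evidence supports C over ¬C.


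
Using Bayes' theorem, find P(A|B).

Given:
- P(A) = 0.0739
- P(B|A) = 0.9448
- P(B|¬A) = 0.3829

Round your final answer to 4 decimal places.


Bayes' theorem: P(A|B) = P(B|A) × P(A) / P(B)

Step 1: Calculate P(B) using law of total probability
P(B) = P(B|A)P(A) + P(B|¬A)P(¬A)
     = 0.9448 × 0.0739 + 0.3829 × 0.9261
     = 0.06982072 + 0.35460369
     = 0.42442441

Step 2: Apply Bayes' theorem
P(A|B) = P(B|A) × P(A) / P(B)
       = 0.06982072 / 0.42442441
       = 0.1645


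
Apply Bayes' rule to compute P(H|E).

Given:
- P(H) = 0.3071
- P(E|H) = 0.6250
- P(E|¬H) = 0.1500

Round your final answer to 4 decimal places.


Bayes' theorem: P(H|E) = P(E|H) × P(H) / P(E)

Step 1: Calculate P(E) using law of total probability
P(E) = P(E|H)P(H) + P(E|¬H)P(¬H)
     = 0.6250 × 0.3071 + 0.1500 × 0.6929
     = 0.19193750 + 0.10393500
     = 0.29587250

Step 2: Apply Bayes' theorem
P(H|E) = P(E|H) × P(H) / P(E)
       = 0.19193750 / 0.29587250
       = 0.6487


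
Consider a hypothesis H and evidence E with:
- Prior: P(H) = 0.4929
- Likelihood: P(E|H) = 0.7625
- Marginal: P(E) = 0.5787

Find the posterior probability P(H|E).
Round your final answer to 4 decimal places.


Using Bayes' theorem:

P(H|E) = P(E|H) × P(H) / P(E)
       = 0.7625 × 0.4929 / 0.5787
       = 0.37583625 / 0.5787
       = 0.6494

The evidence strengthens our belief in H.
Prior: 0.4929 → Posterior: 0.6494


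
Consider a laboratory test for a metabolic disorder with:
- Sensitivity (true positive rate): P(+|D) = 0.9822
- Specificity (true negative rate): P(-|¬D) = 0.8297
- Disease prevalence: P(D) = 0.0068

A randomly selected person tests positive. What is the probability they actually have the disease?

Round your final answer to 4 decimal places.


Let D = has disease, + = positive test

Given:
- P(D) = 0.0068 (prevalence)
- P(+|D) = 0.9822 (sensitivity)
- P(-|¬D) = 0.8297 (specificity)
- P(+|¬D) = 0.1703 (false positive rate = 1 - specificity)

Step 1: Find P(+)
P(+) = P(+|D)P(D) + P(+|¬D)P(¬D)
     = 0.9822 × 0.0068 + 0.1703 × 0.9932
     = 0.00667896 + 0.16914196
     = 0.17582092

Step 2: Apply Bayes' theorem for P(D|+)
P(D|+) = P(+|D)P(D) / P(+)
       = 0.00667896 / 0.17582092
       = 0.0380


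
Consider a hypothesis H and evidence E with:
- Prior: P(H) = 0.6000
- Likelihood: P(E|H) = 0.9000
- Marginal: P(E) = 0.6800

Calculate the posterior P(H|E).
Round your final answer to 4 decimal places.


Using Bayes' theorem:

P(H|E) = P(E|H) × P(H) / P(E)
       = 0.9000 × 0.6000 / 0.6800
       = 0.54000000 / 0.6800
       = 0.7941

The evidence strengthens our belief in H.
Prior: 0.6000 → Posterior: 0.7941


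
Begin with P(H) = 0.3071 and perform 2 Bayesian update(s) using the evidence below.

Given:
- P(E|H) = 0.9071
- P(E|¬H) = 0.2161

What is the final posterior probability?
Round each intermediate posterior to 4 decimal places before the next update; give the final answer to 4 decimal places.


Sequential Bayesian updating:

Initial prior: P(H) = 0.3071

Update 1:
  P(E) = 0.9071 × 0.3071 + 0.2161 × 0.6929 = 0.27857041 + 0.14973569 = 0.42830610
  P(H|E) = 0.27857041 / 0.42830610 = 0.6504

Update 2:
  P(E) = 0.9071 × 0.6504 + 0.2161 × 0.3496 = 0.58997784 + 0.07554856 = 0.66552640
  P(H|E) = 0.58997784 / 0.66552640 = 0.8865

Final posterior: 0.8865


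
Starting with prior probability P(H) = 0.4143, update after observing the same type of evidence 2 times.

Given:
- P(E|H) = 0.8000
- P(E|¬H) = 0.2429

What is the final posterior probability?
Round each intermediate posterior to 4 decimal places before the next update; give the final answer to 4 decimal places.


Sequential Bayesian updating:

Initial prior: P(H) = 0.4143

Update 1:
  P(E) = 0.8000 × 0.4143 + 0.2429 × 0.5857 = 0.33144000 + 0.14226653 = 0.47370653
  P(H|E) = 0.33144000 / 0.47370653 = 0.6997

Update 2:
  P(E) = 0.8000 × 0.6997 + 0.2429 × 0.3003 = 0.55976000 + 0.07294287 = 0.63270287
  P(H|E) = 0.55976000 / 0.63270287 = 0.8847

Final posterior: 0.8847


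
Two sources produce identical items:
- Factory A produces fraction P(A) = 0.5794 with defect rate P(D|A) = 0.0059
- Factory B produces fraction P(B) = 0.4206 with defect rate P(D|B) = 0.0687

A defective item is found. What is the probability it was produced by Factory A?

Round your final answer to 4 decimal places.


Let A = from Factory A, D = defective

Given:
- P(A) = 0.5794, P(B) = 0.4206
- P(D|A) = 0.0059, P(D|B) = 0.0687

Step 1: Find P(D)
P(D) = P(D|A)P(A) + P(D|B)P(B)
     = 0.0059 × 0.5794 + 0.0687 × 0.4206
     = 0.00341846 + 0.02889522
     = 0.03231368

Step 2: Apply Bayes' theorem
P(A|D) = P(D|A)P(A) / P(D)
       = 0.00341846 / 0.03231368
       = 0.1058


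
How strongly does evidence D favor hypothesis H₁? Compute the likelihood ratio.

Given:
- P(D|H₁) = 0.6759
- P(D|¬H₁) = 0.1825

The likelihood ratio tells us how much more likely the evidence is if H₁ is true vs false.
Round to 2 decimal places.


Likelihood Ratio (LR) = P(D|H₁) / P(D|¬H₁)

LR = 0.6759 / 0.1825
   = 3.70

The evidence is 3.70 times more likely if H₁ is true than if H₁ is false.
LR > 1, so observing D raises the odds in favor of H₁.


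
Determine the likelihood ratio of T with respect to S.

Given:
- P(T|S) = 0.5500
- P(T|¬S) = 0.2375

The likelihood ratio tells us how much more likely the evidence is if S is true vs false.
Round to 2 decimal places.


Likelihood Ratio (LR) = P(T|S) / P(T|¬S)

LR = 0.5500 / 0.2375
   = 2.32

The evidence is 2.32 times more likely if S is true than if S is false.
LR > 1, so observing T raises the odds in favor of S.


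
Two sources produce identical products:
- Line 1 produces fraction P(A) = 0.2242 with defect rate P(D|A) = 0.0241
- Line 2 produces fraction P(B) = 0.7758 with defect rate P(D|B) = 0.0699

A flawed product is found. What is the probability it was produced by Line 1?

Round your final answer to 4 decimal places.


Let A = from Line 1, D = flawed

Given:
- P(A) = 0.2242, P(B) = 0.7758
- P(D|A) = 0.0241, P(D|B) = 0.0699

Step 1: Find P(D)
P(D) = P(D|A)P(A) + P(D|B)P(B)
     = 0.0241 × 0.2242 + 0.0699 × 0.7758
     = 0.00540322 + 0.05422842
     = 0.05963164

Step 2: Apply Bayes' theorem
P(A|D) = P(D|A)P(A) / P(D)
       = 0.00540322 / 0.05963164
       = 0.0906


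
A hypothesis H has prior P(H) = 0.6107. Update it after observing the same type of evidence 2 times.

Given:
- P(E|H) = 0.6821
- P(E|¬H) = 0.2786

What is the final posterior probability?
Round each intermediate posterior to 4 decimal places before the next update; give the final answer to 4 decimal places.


Sequential Bayesian updating:

Initial prior: P(H) = 0.6107

Update 1:
  P(E) = 0.6821 × 0.6107 + 0.2786 × 0.3893 = 0.41655847 + 0.10845898 = 0.52501745
  P(H|E) = 0.41655847 / 0.52501745 = 0.7934

Update 2:
  P(E) = 0.6821 × 0.7934 + 0.2786 × 0.2066 = 0.54117814 + 0.05755876 = 0.59873690
  P(H|E) = 0.54117814 / 0.59873690 = 0.9039

Final posterior: 0.9039


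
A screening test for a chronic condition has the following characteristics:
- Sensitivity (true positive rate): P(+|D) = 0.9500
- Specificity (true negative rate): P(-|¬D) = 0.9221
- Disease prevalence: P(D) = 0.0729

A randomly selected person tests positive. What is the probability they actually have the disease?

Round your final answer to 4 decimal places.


Let D = has disease, + = positive test

Given:
- P(D) = 0.0729 (prevalence)
- P(+|D) = 0.9500 (sensitivity)
- P(-|¬D) = 0.9221 (specificity)
- P(+|¬D) = 0.0779 (false positive rate = 1 - specificity)

Step 1: Find P(+)
P(+) = P(+|D)P(D) + P(+|¬D)P(¬D)
     = 0.9500 × 0.0729 + 0.0779 × 0.9271
     = 0.06925500 + 0.07222109
     = 0.14147609

Step 2: Apply Bayes' theorem for P(D|+)
P(D|+) = P(+|D)P(D) / P(+)
       = 0.06925500 / 0.14147609
       = 0.4895


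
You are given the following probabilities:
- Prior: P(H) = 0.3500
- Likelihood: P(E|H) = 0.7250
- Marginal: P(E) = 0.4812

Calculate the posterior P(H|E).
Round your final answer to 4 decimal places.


Using Bayes' theorem:

P(H|E) = P(E|H) × P(H) / P(E)
       = 0.7250 × 0.3500 / 0.4812
       = 0.25375000 / 0.4812
       = 0.5273

The evidence strengthens our belief in H.
Prior: 0.3500 → Posterior: 0.5273


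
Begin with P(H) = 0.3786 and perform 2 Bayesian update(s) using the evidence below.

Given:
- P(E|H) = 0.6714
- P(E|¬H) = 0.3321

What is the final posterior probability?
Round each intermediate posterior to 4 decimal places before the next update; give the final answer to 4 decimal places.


Sequential Bayesian updating:

Initial prior: P(H) = 0.3786

Update 1:
  P(E) = 0.6714 × 0.3786 + 0.3321 × 0.6214 = 0.25419204 + 0.20636694 = 0.46055898
  P(H|E) = 0.25419204 / 0.46055898 = 0.5519

Update 2:
  P(E) = 0.6714 × 0.5519 + 0.3321 × 0.4481 = 0.37054566 + 0.14881401 = 0.51935967
  P(H|E) = 0.37054566 / 0.51935967 = 0.7135

Final posterior: 0.7135


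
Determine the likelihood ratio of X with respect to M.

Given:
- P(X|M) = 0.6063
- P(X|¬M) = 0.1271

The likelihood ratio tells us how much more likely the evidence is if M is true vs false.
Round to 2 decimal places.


Likelihood Ratio (LR) = P(X|M) / P(X|¬M)

LR = 0.6063 / 0.1271
   = 4.77

The evidence is 4.77 times more likely if M is true than if M is false.
Since LR > 1, the evidence supports M over ¬M.


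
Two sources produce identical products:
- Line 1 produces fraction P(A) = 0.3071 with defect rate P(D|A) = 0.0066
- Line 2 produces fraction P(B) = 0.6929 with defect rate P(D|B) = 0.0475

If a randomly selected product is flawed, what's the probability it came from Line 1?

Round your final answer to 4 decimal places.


Let A = from Line 1, D = flawed

Given:
- P(A) = 0.3071, P(B) = 0.6929
- P(D|A) = 0.0066, P(D|B) = 0.0475

Step 1: Find P(D)
P(D) = P(D|A)P(A) + P(D|B)P(B)
     = 0.0066 × 0.3071 + 0.0475 × 0.6929
     = 0.00202686 + 0.03291275
     = 0.03493961

Step 2: Apply Bayes' theorem
P(A|D) = P(D|A)P(A) / P(D)
       = 0.00202686 / 0.03493961
       = 0.0580


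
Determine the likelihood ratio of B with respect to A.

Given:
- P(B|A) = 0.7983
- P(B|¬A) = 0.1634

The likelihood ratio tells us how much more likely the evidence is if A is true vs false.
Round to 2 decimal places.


Likelihood Ratio (LR) = P(B|A) / P(B|¬A)

LR = 0.7983 / 0.1634
   = 4.89

The evidence is 4.89 times more likely if A is true than if A is false.
Because LR exceeds 1, B is evidence for A.


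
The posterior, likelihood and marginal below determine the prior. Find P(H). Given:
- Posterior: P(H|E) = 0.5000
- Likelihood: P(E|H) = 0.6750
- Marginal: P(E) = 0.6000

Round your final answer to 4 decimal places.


From Bayes' theorem: P(H|E) = P(E|H) × P(H) / P(E)

Rearranging for P(H):
P(H) = P(H|E) × P(E) / P(E|H)
     = 0.5000 × 0.6000 / 0.6750
     = 0.30000000 / 0.6750
     = 0.4444


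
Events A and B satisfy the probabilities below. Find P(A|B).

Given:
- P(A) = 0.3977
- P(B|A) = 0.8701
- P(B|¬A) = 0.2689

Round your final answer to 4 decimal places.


Bayes' theorem: P(A|B) = P(B|A) × P(A) / P(B)

Step 1: Calculate P(B) using law of total probability
P(B) = P(B|A)P(A) + P(B|¬A)P(¬A)
     = 0.8701 × 0.3977 + 0.2689 × 0.6023
     = 0.34603877 + 0.16195847
     = 0.50799724

Step 2: Apply Bayes' theorem
P(A|B) = P(B|A) × P(A) / P(B)
       = 0.34603877 / 0.50799724
       = 0.6812


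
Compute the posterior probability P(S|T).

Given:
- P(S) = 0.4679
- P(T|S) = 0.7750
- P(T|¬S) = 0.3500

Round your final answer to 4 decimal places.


Bayes' theorem: P(S|T) = P(T|S) × P(S) / P(T)

Step 1: Calculate P(T) using law of total probability
P(T) = P(T|S)P(S) + P(T|¬S)P(¬S)
     = 0.7750 × 0.4679 + 0.3500 × 0.5321
     = 0.36262250 + 0.18623500
     = 0.54885750

Step 2: Apply Bayes' theorem
P(S|T) = P(T|S) × P(S) / P(T)
       = 0.36262250 / 0.54885750
       = 0.6607


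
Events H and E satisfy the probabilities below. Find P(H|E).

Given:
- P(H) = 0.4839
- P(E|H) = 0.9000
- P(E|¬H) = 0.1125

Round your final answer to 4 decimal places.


Bayes' theorem: P(H|E) = P(E|H) × P(H) / P(E)

Step 1: Calculate P(E) using law of total probability
P(E) = P(E|H)P(H) + P(E|¬H)P(¬H)
     = 0.9000 × 0.4839 + 0.1125 × 0.5161
     = 0.43551000 + 0.05806125
     = 0.49357125

Step 2: Apply Bayes' theorem
P(H|E) = P(E|H) × P(H) / P(E)
       = 0.43551000 / 0.49357125
       = 0.8824


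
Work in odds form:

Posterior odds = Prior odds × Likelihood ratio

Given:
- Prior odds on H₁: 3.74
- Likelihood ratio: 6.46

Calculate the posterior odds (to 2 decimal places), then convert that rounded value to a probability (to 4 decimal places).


Step 1: Calculate posterior odds
Posterior odds = Prior odds × LR
               = 3.74 × 6.46
               = 24.16

Step 2: Convert to probability
P(H₁|E) = Posterior odds / (1 + Posterior odds)
       = 24.16 / (1 + 24.16)
       = 24.16 / 25.16
       = 0.9603

The evidence increased P(H₁) from 0.7890 to 0.9603.


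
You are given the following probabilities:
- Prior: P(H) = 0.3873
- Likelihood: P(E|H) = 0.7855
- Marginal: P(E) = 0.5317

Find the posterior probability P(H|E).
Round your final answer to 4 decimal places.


Using Bayes' theorem:

P(H|E) = P(E|H) × P(H) / P(E)
       = 0.7855 × 0.3873 / 0.5317
       = 0.30422415 / 0.5317
       = 0.5722

The evidence strengthens our belief in H.
Prior: 0.3873 → Posterior: 0.5722


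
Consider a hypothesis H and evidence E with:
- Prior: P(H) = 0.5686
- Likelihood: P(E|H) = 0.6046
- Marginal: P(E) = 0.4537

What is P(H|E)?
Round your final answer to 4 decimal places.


Using Bayes' theorem:

P(H|E) = P(E|H) × P(H) / P(E)
       = 0.6046 × 0.5686 / 0.4537
       = 0.34377556 / 0.4537
       = 0.7577

The evidence strengthens our belief in H.
Prior: 0.5686 → Posterior: 0.7577


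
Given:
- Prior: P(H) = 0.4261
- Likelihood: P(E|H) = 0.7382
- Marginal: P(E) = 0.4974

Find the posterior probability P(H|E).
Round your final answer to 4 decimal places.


Using Bayes' theorem:

P(H|E) = P(E|H) × P(H) / P(E)
       = 0.7382 × 0.4261 / 0.4974
       = 0.31454702 / 0.4974
       = 0.6324

The evidence strengthens our belief in H.
Prior: 0.4261 → Posterior: 0.6324


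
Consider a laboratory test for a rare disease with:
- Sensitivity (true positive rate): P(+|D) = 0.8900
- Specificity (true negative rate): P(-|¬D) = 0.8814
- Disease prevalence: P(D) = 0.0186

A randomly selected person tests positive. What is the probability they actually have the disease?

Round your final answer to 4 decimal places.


Let D = has disease, + = positive test

Given:
- P(D) = 0.0186 (prevalence)
- P(+|D) = 0.8900 (sensitivity)
- P(-|¬D) = 0.8814 (specificity)
- P(+|¬D) = 0.1186 (false positive rate = 1 - specificity)

Step 1: Find P(+)
P(+) = P(+|D)P(D) + P(+|¬D)P(¬D)
     = 0.8900 × 0.0186 + 0.1186 × 0.9814
     = 0.01655400 + 0.11639404
     = 0.13294804

Step 2: Apply Bayes' theorem for P(D|+)
P(D|+) = P(+|D)P(D) / P(+)
       = 0.01655400 / 0.13294804
       = 0.1245


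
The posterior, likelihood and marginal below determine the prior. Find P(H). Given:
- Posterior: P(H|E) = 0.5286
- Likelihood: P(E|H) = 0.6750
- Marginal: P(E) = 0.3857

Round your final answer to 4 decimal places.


From Bayes' theorem: P(H|E) = P(E|H) × P(H) / P(E)

Rearranging for P(H):
P(H) = P(H|E) × P(E) / P(E|H)
     = 0.5286 × 0.3857 / 0.6750
     = 0.20388102 / 0.6750
     = 0.3020


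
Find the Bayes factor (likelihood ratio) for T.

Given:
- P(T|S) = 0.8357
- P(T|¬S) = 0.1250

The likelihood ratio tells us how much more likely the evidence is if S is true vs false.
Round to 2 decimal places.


Likelihood Ratio (LR) = P(T|S) / P(T|¬S)

LR = 0.8357 / 0.1250
   = 6.69

The evidence is 6.69 times more likely if S is true than if S is false.
Since LR > 1, the evidence supports S over ¬S.


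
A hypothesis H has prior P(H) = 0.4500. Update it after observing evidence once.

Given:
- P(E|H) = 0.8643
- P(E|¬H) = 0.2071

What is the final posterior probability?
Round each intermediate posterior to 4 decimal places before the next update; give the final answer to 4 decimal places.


Sequential Bayesian updating:

Initial prior: P(H) = 0.4500

Update 1:
  P(E) = 0.8643 × 0.4500 + 0.2071 × 0.5500 = 0.38893500 + 0.11390500 = 0.50284000
  P(H|E) = 0.38893500 / 0.50284000 = 0.7735

Final posterior: 0.7735


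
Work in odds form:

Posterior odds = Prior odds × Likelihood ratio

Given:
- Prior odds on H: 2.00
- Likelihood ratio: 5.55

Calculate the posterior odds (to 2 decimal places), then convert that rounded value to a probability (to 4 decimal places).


Step 1: Calculate posterior odds
Posterior odds = Prior odds × LR
               = 2.00 × 5.55
               = 11.10

Step 2: Convert to probability
P(H|E) = Posterior odds / (1 + Posterior odds)
       = 11.10 / (1 + 11.10)
       = 11.10 / 12.10
       = 0.9174

The evidence increased P(H) from 0.6667 to 0.9174.


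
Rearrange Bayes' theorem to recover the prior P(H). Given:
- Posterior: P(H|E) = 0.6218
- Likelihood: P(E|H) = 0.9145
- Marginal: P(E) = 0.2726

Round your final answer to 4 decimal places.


From Bayes' theorem: P(H|E) = P(E|H) × P(H) / P(E)

Rearranging for P(H):
P(H) = P(H|E) × P(E) / P(E|H)
     = 0.6218 × 0.2726 / 0.9145
     = 0.16950268 / 0.9145
     = 0.1854


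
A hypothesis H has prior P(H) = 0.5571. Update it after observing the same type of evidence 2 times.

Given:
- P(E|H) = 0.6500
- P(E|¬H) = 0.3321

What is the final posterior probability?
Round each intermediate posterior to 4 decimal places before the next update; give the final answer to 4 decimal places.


Sequential Bayesian updating:

Initial prior: P(H) = 0.5571

Update 1:
  P(E) = 0.6500 × 0.5571 + 0.3321 × 0.4429 = 0.36211500 + 0.14708709 = 0.50920209
  P(H|E) = 0.36211500 / 0.50920209 = 0.7111

Update 2:
  P(E) = 0.6500 × 0.7111 + 0.3321 × 0.2889 = 0.46221500 + 0.09594369 = 0.55815869
  P(H|E) = 0.46221500 / 0.55815869 = 0.8281

Final posterior: 0.8281


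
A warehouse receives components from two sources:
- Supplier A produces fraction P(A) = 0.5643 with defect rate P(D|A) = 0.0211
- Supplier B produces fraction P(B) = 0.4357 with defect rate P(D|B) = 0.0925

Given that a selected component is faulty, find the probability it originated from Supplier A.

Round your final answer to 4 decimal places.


Let A = from Supplier A, D = faulty

Given:
- P(A) = 0.5643, P(B) = 0.4357
- P(D|A) = 0.0211, P(D|B) = 0.0925

Step 1: Find P(D)
P(D) = P(D|A)P(A) + P(D|B)P(B)
     = 0.0211 × 0.5643 + 0.0925 × 0.4357
     = 0.01190673 + 0.04030225
     = 0.05220898

Step 2: Apply Bayes' theorem
P(A|D) = P(D|A)P(A) / P(D)
       = 0.01190673 / 0.05220898
       = 0.2281


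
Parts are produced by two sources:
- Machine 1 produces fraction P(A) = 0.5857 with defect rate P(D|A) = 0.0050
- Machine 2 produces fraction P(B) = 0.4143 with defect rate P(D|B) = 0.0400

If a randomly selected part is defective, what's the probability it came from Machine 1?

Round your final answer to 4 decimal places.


Let A = from Machine 1, D = defective

Given:
- P(A) = 0.5857, P(B) = 0.4143
- P(D|A) = 0.0050, P(D|B) = 0.0400

Step 1: Find P(D)
P(D) = P(D|A)P(A) + P(D|B)P(B)
     = 0.0050 × 0.5857 + 0.0400 × 0.4143
     = 0.00292850 + 0.01657200
     = 0.01950050

Step 2: Apply Bayes' theorem
P(A|D) = P(D|A)P(A) / P(D)
       = 0.00292850 / 0.01950050
       = 0.1502


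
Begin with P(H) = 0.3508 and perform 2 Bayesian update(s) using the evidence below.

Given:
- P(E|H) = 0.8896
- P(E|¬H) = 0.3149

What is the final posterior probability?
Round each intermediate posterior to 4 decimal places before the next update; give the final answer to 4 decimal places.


Sequential Bayesian updating:

Initial prior: P(H) = 0.3508

Update 1:
  P(E) = 0.8896 × 0.3508 + 0.3149 × 0.6492 = 0.31207168 + 0.20443308 = 0.51650476
  P(H|E) = 0.31207168 / 0.51650476 = 0.6042

Update 2:
  P(E) = 0.8896 × 0.6042 + 0.3149 × 0.3958 = 0.53749632 + 0.12463742 = 0.66213374
  P(H|E) = 0.53749632 / 0.66213374 = 0.8118

Final posterior: 0.8118


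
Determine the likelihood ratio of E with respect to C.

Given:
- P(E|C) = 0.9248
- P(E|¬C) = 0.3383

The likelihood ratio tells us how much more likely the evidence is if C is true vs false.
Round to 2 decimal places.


Likelihood Ratio (LR) = P(E|C) / P(E|¬C)

LR = 0.9248 / 0.3383
   = 2.73

The evidence is 2.73 times more likely if C is true than if C is false.
LR > 1, so observing E raises the odds in favor of C.


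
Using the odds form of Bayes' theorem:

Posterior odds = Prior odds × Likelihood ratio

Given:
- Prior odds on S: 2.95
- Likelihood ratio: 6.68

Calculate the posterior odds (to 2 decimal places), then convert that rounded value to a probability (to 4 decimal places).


Step 1: Calculate posterior odds
Posterior odds = Prior odds × LR
               = 2.95 × 6.68
               = 19.71

Step 2: Convert to probability
P(S|E) = Posterior odds / (1 + Posterior odds)
       = 19.71 / (1 + 19.71)
       = 19.71 / 20.71
       = 0.9517

The evidence increased P(S) from 0.7468 to 0.9517.


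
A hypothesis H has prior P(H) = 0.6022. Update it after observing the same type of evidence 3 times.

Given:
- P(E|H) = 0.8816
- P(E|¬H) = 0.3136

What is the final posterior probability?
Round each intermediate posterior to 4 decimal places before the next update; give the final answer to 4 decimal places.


Sequential Bayesian updating:

Initial prior: P(H) = 0.6022

Update 1:
  P(E) = 0.8816 × 0.6022 + 0.3136 × 0.3978 = 0.53089952 + 0.12475008 = 0.65564960
  P(H|E) = 0.53089952 / 0.65564960 = 0.8097

Update 2:
  P(E) = 0.8816 × 0.8097 + 0.3136 × 0.1903 = 0.71383152 + 0.05967808 = 0.77350960
  P(H|E) = 0.71383152 / 0.77350960 = 0.9228

Update 3:
  P(E) = 0.8816 × 0.9228 + 0.3136 × 0.0772 = 0.81354048 + 0.02420992 = 0.83775040
  P(H|E) = 0.81354048 / 0.83775040 = 0.9711

Final posterior: 0.9711


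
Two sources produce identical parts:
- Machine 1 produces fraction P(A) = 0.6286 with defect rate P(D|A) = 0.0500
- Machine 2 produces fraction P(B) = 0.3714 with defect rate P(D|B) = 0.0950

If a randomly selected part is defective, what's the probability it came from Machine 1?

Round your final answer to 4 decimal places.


Let A = from Machine 1, D = defective

Given:
- P(A) = 0.6286, P(B) = 0.3714
- P(D|A) = 0.0500, P(D|B) = 0.0950

Step 1: Find P(D)
P(D) = P(D|A)P(A) + P(D|B)P(B)
     = 0.0500 × 0.6286 + 0.0950 × 0.3714
     = 0.03143000 + 0.03528300
     = 0.06671300

Step 2: Apply Bayes' theorem
P(A|D) = P(D|A)P(A) / P(D)
       = 0.03143000 / 0.06671300
       = 0.4711


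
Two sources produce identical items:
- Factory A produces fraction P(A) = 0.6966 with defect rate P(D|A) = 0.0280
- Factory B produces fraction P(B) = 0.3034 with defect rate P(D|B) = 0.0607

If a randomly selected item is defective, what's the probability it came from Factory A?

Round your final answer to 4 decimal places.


Let A = from Factory A, D = defective

Given:
- P(A) = 0.6966, P(B) = 0.3034
- P(D|A) = 0.0280, P(D|B) = 0.0607

Step 1: Find P(D)
P(D) = P(D|A)P(A) + P(D|B)P(B)
     = 0.0280 × 0.6966 + 0.0607 × 0.3034
     = 0.01950480 + 0.01841638
     = 0.03792118

Step 2: Apply Bayes' theorem
P(A|D) = P(D|A)P(A) / P(D)
       = 0.01950480 / 0.03792118
       = 0.5144


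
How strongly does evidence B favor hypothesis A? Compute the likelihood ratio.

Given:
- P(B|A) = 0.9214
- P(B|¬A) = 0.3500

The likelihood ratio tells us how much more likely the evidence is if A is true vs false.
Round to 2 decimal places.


Likelihood Ratio (LR) = P(B|A) / P(B|¬A)

LR = 0.9214 / 0.3500
   = 2.63

The evidence is 2.63 times more likely if A is true than if A is false.
Because LR exceeds 1, B is evidence for A.


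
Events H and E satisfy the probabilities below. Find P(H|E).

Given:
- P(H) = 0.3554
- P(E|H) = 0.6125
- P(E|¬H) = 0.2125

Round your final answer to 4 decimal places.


Bayes' theorem: P(H|E) = P(E|H) × P(H) / P(E)

Step 1: Calculate P(E) using law of total probability
P(E) = P(E|H)P(H) + P(E|¬H)P(¬H)
     = 0.6125 × 0.3554 + 0.2125 × 0.6446
     = 0.21768250 + 0.13697750
     = 0.35466000

Step 2: Apply Bayes' theorem
P(H|E) = P(E|H) × P(H) / P(E)
       = 0.21768250 / 0.35466000
       = 0.6138


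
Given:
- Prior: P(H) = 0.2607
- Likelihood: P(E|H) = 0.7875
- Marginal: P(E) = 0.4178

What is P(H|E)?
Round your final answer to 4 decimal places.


Using Bayes' theorem:

P(H|E) = P(E|H) × P(H) / P(E)
       = 0.7875 × 0.2607 / 0.4178
       = 0.20530125 / 0.4178
       = 0.4914

The evidence strengthens our belief in H.
Prior: 0.2607 → Posterior: 0.4914


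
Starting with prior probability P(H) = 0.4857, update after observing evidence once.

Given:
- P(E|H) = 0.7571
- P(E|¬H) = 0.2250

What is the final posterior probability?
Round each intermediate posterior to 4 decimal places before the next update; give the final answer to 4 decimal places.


Sequential Bayesian updating:

Initial prior: P(H) = 0.4857

Update 1:
  P(E) = 0.7571 × 0.4857 + 0.2250 × 0.5143 = 0.36772347 + 0.11571750 = 0.48344097
  P(H|E) = 0.36772347 / 0.48344097 = 0.7606

Final posterior: 0.7606


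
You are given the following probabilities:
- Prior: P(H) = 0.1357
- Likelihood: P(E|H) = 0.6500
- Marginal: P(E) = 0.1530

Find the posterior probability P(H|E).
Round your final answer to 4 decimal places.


Using Bayes' theorem:

P(H|E) = P(E|H) × P(H) / P(E)
       = 0.6500 × 0.1357 / 0.1530
       = 0.08820500 / 0.1530
       = 0.5765

The evidence strengthens our belief in H.
Prior: 0.1357 → Posterior: 0.5765


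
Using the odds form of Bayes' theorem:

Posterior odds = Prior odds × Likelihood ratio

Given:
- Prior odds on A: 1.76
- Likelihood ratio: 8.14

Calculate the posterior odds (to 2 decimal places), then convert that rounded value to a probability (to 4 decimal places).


Step 1: Calculate posterior odds
Posterior odds = Prior odds × LR
               = 1.76 × 8.14
               = 14.33

Step 2: Convert to probability
P(A|E) = Posterior odds / (1 + Posterior odds)
       = 14.33 / (1 + 14.33)
       = 14.33 / 15.33
       = 0.9348

The evidence increased P(A) from 0.6377 to 0.9348.


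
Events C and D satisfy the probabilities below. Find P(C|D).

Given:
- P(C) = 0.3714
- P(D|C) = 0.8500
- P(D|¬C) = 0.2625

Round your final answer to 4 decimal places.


Bayes' theorem: P(C|D) = P(D|C) × P(C) / P(D)

Step 1: Calculate P(D) using law of total probability
P(D) = P(D|C)P(C) + P(D|¬C)P(¬C)
     = 0.8500 × 0.3714 + 0.2625 × 0.6286
     = 0.31569000 + 0.16500750
     = 0.48069750

Step 2: Apply Bayes' theorem
P(C|D) = P(D|C) × P(C) / P(D)
       = 0.31569000 / 0.48069750
       = 0.6567


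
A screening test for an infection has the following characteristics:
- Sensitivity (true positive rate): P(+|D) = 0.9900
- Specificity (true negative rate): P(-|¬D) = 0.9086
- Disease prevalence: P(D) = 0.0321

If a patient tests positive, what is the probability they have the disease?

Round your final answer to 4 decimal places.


Let D = has disease, + = positive test

Given:
- P(D) = 0.0321 (prevalence)
- P(+|D) = 0.9900 (sensitivity)
- P(-|¬D) = 0.9086 (specificity)
- P(+|¬D) = 0.0914 (false positive rate = 1 - specificity)

Step 1: Find P(+)
P(+) = P(+|D)P(D) + P(+|¬D)P(¬D)
     = 0.9900 × 0.0321 + 0.0914 × 0.9679
     = 0.03177900 + 0.08846606
     = 0.12024506

Step 2: Apply Bayes' theorem for P(D|+)
P(D|+) = P(+|D)P(D) / P(+)
       = 0.03177900 / 0.12024506
       = 0.2643


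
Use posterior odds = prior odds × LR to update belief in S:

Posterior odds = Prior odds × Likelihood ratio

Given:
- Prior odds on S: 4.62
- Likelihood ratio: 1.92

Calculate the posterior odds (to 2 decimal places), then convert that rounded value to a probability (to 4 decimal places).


Step 1: Calculate posterior odds
Posterior odds = Prior odds × LR
               = 4.62 × 1.92
               = 8.87

Step 2: Convert to probability
P(S|E) = Posterior odds / (1 + Posterior odds)
       = 8.87 / (1 + 8.87)
       = 8.87 / 9.87
       = 0.8987

The evidence increased P(S) from 0.8221 to 0.8987.


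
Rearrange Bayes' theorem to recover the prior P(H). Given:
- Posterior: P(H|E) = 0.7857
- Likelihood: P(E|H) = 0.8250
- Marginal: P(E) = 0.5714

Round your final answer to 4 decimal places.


From Bayes' theorem: P(H|E) = P(E|H) × P(H) / P(E)

Rearranging for P(H):
P(H) = P(H|E) × P(E) / P(E|H)
     = 0.7857 × 0.5714 / 0.8250
     = 0.44894898 / 0.8250
     = 0.5442


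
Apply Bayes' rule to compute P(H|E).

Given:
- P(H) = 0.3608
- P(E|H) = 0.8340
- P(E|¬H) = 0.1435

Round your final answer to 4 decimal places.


Bayes' theorem: P(H|E) = P(E|H) × P(H) / P(E)

Step 1: Calculate P(E) using law of total probability
P(E) = P(E|H)P(H) + P(E|¬H)P(¬H)
     = 0.8340 × 0.3608 + 0.1435 × 0.6392
     = 0.30090720 + 0.09172520
     = 0.39263240

Step 2: Apply Bayes' theorem
P(H|E) = P(E|H) × P(H) / P(E)
       = 0.30090720 / 0.39263240
       = 0.7664


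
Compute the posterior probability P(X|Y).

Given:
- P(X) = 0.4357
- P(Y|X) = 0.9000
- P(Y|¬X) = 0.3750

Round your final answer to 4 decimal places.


Bayes' theorem: P(X|Y) = P(Y|X) × P(X) / P(Y)

Step 1: Calculate P(Y) using law of total probability
P(Y) = P(Y|X)P(X) + P(Y|¬X)P(¬X)
     = 0.9000 × 0.4357 + 0.3750 × 0.5643
     = 0.39213000 + 0.21161250
     = 0.60374250

Step 2: Apply Bayes' theorem
P(X|Y) = P(Y|X) × P(X) / P(Y)
       = 0.39213000 / 0.60374250
       = 0.6495


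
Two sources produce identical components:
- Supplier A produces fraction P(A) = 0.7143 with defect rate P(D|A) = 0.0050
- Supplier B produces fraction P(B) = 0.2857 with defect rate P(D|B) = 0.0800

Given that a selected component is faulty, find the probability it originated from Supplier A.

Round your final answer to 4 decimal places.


Let A = from Supplier A, D = faulty

Given:
- P(A) = 0.7143, P(B) = 0.2857
- P(D|A) = 0.0050, P(D|B) = 0.0800

Step 1: Find P(D)
P(D) = P(D|A)P(A) + P(D|B)P(B)
     = 0.0050 × 0.7143 + 0.0800 × 0.2857
     = 0.00357150 + 0.02285600
     = 0.02642750

Step 2: Apply Bayes' theorem
P(A|D) = P(D|A)P(A) / P(D)
       = 0.00357150 / 0.02642750
       = 0.1351


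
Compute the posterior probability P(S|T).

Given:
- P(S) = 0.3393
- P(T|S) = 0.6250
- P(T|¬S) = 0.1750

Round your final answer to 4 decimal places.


Bayes' theorem: P(S|T) = P(T|S) × P(S) / P(T)

Step 1: Calculate P(T) using law of total probability
P(T) = P(T|S)P(S) + P(T|¬S)P(¬S)
     = 0.6250 × 0.3393 + 0.1750 × 0.6607
     = 0.21206250 + 0.11562250
     = 0.32768500

Step 2: Apply Bayes' theorem
P(S|T) = P(T|S) × P(S) / P(T)
       = 0.21206250 / 0.32768500
       = 0.6472


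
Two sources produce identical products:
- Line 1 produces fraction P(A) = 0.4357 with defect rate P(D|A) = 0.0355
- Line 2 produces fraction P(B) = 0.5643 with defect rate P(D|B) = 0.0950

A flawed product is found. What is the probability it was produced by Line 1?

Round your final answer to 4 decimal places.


Let A = from Line 1, D = flawed

Given:
- P(A) = 0.4357, P(B) = 0.5643
- P(D|A) = 0.0355, P(D|B) = 0.0950

Step 1: Find P(D)
P(D) = P(D|A)P(A) + P(D|B)P(B)
     = 0.0355 × 0.4357 + 0.0950 × 0.5643
     = 0.01546735 + 0.05360850
     = 0.06907585

Step 2: Apply Bayes' theorem
P(A|D) = P(D|A)P(A) / P(D)
       = 0.01546735 / 0.06907585
       = 0.2239


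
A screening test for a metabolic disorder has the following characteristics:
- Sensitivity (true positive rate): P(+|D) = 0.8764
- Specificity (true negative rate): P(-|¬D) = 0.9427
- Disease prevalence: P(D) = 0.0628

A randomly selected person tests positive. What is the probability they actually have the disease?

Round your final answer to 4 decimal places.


Let D = has disease, + = positive test

Given:
- P(D) = 0.0628 (prevalence)
- P(+|D) = 0.8764 (sensitivity)
- P(-|¬D) = 0.9427 (specificity)
- P(+|¬D) = 0.0573 (false positive rate = 1 - specificity)

Step 1: Find P(+)
P(+) = P(+|D)P(D) + P(+|¬D)P(¬D)
     = 0.8764 × 0.0628 + 0.0573 × 0.9372
     = 0.05503792 + 0.05370156
     = 0.10873948

Step 2: Apply Bayes' theorem for P(D|+)
P(D|+) = P(+|D)P(D) / P(+)
       = 0.05503792 / 0.10873948
       = 0.5061


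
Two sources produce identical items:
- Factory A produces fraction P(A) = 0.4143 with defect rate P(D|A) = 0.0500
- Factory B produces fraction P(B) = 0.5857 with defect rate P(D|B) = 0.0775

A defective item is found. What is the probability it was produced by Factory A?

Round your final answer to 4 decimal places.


Let A = from Factory A, D = defective

Given:
- P(A) = 0.4143, P(B) = 0.5857
- P(D|A) = 0.0500, P(D|B) = 0.0775

Step 1: Find P(D)
P(D) = P(D|A)P(A) + P(D|B)P(B)
     = 0.0500 × 0.4143 + 0.0775 × 0.5857
     = 0.02071500 + 0.04539175
     = 0.06610675

Step 2: Apply Bayes' theorem
P(A|D) = P(D|A)P(A) / P(D)
       = 0.02071500 / 0.06610675
       = 0.3134


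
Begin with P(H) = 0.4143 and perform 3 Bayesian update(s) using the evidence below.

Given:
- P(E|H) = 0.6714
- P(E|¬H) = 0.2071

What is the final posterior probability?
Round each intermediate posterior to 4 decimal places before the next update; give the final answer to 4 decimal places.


Sequential Bayesian updating:

Initial prior: P(H) = 0.4143

Update 1:
  P(E) = 0.6714 × 0.4143 + 0.2071 × 0.5857 = 0.27816102 + 0.12129847 = 0.39945949
  P(H|E) = 0.27816102 / 0.39945949 = 0.6963

Update 2:
  P(E) = 0.6714 × 0.6963 + 0.2071 × 0.3037 = 0.46749582 + 0.06289627 = 0.53039209
  P(H|E) = 0.46749582 / 0.53039209 = 0.8814

Update 3:
  P(E) = 0.6714 × 0.8814 + 0.2071 × 0.1186 = 0.59177196 + 0.02456206 = 0.61633402
  P(H|E) = 0.59177196 / 0.61633402 = 0.9601

Final posterior: 0.9601


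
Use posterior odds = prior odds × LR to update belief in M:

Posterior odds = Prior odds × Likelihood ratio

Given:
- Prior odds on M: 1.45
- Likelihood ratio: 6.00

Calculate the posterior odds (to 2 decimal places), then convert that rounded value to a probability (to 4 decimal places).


Step 1: Calculate posterior odds
Posterior odds = Prior odds × LR
               = 1.45 × 6.00
               = 8.70

Step 2: Convert to probability
P(M|E) = Posterior odds / (1 + Posterior odds)
       = 8.70 / (1 + 8.70)
       = 8.70 / 9.70
       = 0.8969

The evidence increased P(M) from 0.5918 to 0.8969.


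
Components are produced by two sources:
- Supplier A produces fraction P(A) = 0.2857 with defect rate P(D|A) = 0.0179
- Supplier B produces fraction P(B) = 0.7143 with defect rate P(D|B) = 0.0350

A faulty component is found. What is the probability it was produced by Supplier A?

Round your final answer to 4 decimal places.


Let A = from Supplier A, D = faulty

Given:
- P(A) = 0.2857, P(B) = 0.7143
- P(D|A) = 0.0179, P(D|B) = 0.0350

Step 1: Find P(D)
P(D) = P(D|A)P(A) + P(D|B)P(B)
     = 0.0179 × 0.2857 + 0.0350 × 0.7143
     = 0.00511403 + 0.02500050
     = 0.03011453

Step 2: Apply Bayes' theorem
P(A|D) = P(D|A)P(A) / P(D)
       = 0.00511403 / 0.03011453
       = 0.1698


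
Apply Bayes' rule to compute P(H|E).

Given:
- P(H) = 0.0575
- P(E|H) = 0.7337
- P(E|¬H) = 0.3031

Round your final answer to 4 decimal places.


Bayes' theorem: P(H|E) = P(E|H) × P(H) / P(E)

Step 1: Calculate P(E) using law of total probability
P(E) = P(E|H)P(H) + P(E|¬H)P(¬H)
     = 0.7337 × 0.0575 + 0.3031 × 0.9425
     = 0.04218775 + 0.28567175
     = 0.32785950

Step 2: Apply Bayes' theorem
P(H|E) = P(E|H) × P(H) / P(E)
       = 0.04218775 / 0.32785950
       = 0.1287


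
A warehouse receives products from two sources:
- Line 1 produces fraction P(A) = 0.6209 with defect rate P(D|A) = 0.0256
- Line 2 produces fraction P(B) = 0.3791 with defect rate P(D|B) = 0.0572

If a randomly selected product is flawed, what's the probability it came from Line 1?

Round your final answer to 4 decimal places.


Let A = from Line 1, D = flawed

Given:
- P(A) = 0.6209, P(B) = 0.3791
- P(D|A) = 0.0256, P(D|B) = 0.0572

Step 1: Find P(D)
P(D) = P(D|A)P(A) + P(D|B)P(B)
     = 0.0256 × 0.6209 + 0.0572 × 0.3791
     = 0.01589504 + 0.02168452
     = 0.03757956

Step 2: Apply Bayes' theorem
P(A|D) = P(D|A)P(A) / P(D)
       = 0.01589504 / 0.03757956
       = 0.4230


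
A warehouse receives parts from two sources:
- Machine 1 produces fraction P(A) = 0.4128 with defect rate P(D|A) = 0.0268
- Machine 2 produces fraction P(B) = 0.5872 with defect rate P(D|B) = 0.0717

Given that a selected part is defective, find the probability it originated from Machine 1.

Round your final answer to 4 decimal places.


Let A = from Machine 1, D = defective

Given:
- P(A) = 0.4128, P(B) = 0.5872
- P(D|A) = 0.0268, P(D|B) = 0.0717

Step 1: Find P(D)
P(D) = P(D|A)P(A) + P(D|B)P(B)
     = 0.0268 × 0.4128 + 0.0717 × 0.5872
     = 0.01106304 + 0.04210224
     = 0.05316528

Step 2: Apply Bayes' theorem
P(A|D) = P(D|A)P(A) / P(D)
       = 0.01106304 / 0.05316528
       = 0.2081


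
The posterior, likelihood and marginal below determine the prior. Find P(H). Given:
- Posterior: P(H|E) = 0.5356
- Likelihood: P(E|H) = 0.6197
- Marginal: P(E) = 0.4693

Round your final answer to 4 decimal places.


From Bayes' theorem: P(H|E) = P(E|H) × P(H) / P(E)

Rearranging for P(H):
P(H) = P(H|E) × P(E) / P(E|H)
     = 0.5356 × 0.4693 / 0.6197
     = 0.25135708 / 0.6197
     = 0.4056


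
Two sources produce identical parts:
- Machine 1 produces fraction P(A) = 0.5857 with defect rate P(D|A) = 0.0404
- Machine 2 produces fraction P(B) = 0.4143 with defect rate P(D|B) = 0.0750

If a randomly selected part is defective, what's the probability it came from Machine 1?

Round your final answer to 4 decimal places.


Let A = from Machine 1, D = defective

Given:
- P(A) = 0.5857, P(B) = 0.4143
- P(D|A) = 0.0404, P(D|B) = 0.0750

Step 1: Find P(D)
P(D) = P(D|A)P(A) + P(D|B)P(B)
     = 0.0404 × 0.5857 + 0.0750 × 0.4143
     = 0.02366228 + 0.03107250
     = 0.05473478

Step 2: Apply Bayes' theorem
P(A|D) = P(D|A)P(A) / P(D)
       = 0.02366228 / 0.05473478
       = 0.4323


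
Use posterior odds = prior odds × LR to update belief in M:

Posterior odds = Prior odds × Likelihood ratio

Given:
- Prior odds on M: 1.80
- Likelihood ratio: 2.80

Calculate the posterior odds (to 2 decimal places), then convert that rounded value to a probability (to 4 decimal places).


Step 1: Calculate posterior odds
Posterior odds = Prior odds × LR
               = 1.80 × 2.80
               = 5.04

Step 2: Convert to probability
P(M|E) = Posterior odds / (1 + Posterior odds)
       = 5.04 / (1 + 5.04)
       = 5.04 / 6.04
       = 0.8344

The evidence increased P(M) from 0.6429 to 0.8344.


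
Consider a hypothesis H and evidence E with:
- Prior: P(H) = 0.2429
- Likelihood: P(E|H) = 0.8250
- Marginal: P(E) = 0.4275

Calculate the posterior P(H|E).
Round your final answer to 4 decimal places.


Using Bayes' theorem:

P(H|E) = P(E|H) × P(H) / P(E)
       = 0.8250 × 0.2429 / 0.4275
       = 0.20039250 / 0.4275
       = 0.4688

The evidence strengthens our belief in H.
Prior: 0.2429 → Posterior: 0.4688


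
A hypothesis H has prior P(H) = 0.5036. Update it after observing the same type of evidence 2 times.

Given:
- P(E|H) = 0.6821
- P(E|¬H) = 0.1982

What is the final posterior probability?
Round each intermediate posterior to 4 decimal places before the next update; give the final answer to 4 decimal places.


Sequential Bayesian updating:

Initial prior: P(H) = 0.5036

Update 1:
  P(E) = 0.6821 × 0.5036 + 0.1982 × 0.4964 = 0.34350556 + 0.09838648 = 0.44189204
  P(H|E) = 0.34350556 / 0.44189204 = 0.7774

Update 2:
  P(E) = 0.6821 × 0.7774 + 0.1982 × 0.2226 = 0.53026454 + 0.04411932 = 0.57438386
  P(H|E) = 0.53026454 / 0.57438386 = 0.9232

Final posterior: 0.9232


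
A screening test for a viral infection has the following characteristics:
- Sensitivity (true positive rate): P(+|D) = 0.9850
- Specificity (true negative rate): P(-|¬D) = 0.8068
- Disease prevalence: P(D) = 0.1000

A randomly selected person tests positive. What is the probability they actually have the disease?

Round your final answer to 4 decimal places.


Let D = has disease, + = positive test

Given:
- P(D) = 0.1000 (prevalence)
- P(+|D) = 0.9850 (sensitivity)
- P(-|¬D) = 0.8068 (specificity)
- P(+|¬D) = 0.1932 (false positive rate = 1 - specificity)

Step 1: Find P(+)
P(+) = P(+|D)P(D) + P(+|¬D)P(¬D)
     = 0.9850 × 0.1000 + 0.1932 × 0.9000
     = 0.09850000 + 0.17388000
     = 0.27238000

Step 2: Apply Bayes' theorem for P(D|+)
P(D|+) = P(+|D)P(D) / P(+)
       = 0.09850000 / 0.27238000
       = 0.3616
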